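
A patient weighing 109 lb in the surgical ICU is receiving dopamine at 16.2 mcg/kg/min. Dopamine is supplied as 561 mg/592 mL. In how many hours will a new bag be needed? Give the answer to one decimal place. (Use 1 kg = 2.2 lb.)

Weight = 109 lb ÷ 2.2 lb/kg = 49.54545 kg
Dose = 16.2 mcg/kg/min × 49.54545 kg = 802.6364 mcg/min
802.6364 mcg/min × 60 min/hr = 48158.18 mcg/hr
Concentration = 561 mg ÷ 592 mL = 0.9476351 mg/mL = 947.6351 mcg/mL
Rate = 48158.18 mcg/hr ÷ 947.6351 mcg/mL = 50.81933 mL/hr
Duration = 592 mL ÷ 50.81933 mL/hr = 11.64911 hr

11.6 hours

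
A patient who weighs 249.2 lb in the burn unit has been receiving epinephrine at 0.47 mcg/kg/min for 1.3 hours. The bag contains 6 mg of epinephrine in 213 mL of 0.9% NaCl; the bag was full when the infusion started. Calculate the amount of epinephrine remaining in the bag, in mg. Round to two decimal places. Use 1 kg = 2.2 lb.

1.85 mg

Weight = 249.2 lb ÷ 2.2 lb/kg = 113.2727 kg
Dose = 0.47 mcg/kg/min × 113.2727 kg = 53.23818 mcg/min
53.23818 mcg/min × 60 min/hr = 3194.291 mcg/hr
Concentration = 6 mg ÷ 213 mL = 0.02816901 mg/mL = 28.16901 mcg/mL
Rate = 3194.291 mcg/hr ÷ 28.16901 mcg/mL = 113.3973 mL/hr
Volume infused = 113.3973 mL/hr × 1.3 hr = 147.4165 mL
Volume remaining = 213 − 147.4165 = 65.58347 mL
Drug remaining = 65.58347 mL × 28.16901 mcg/mL = 1847.422 mcg = 1.847422 mg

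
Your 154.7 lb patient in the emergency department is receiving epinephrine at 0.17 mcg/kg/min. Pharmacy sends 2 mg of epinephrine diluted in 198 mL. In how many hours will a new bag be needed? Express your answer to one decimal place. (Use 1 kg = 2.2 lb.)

Weight = 154.7 lb ÷ 2.2 lb/kg = 70.31818 kg
Dose = 0.17 mcg/kg/min × 70.31818 kg = 11.95409 mcg/min
11.95409 mcg/min × 60 min/hr = 717.2455 mcg/hr
Concentration = 2 mg ÷ 198 mL = 0.01010101 mg/mL = 10.10101 mcg/mL
Rate = 717.2455 mcg/hr ÷ 10.10101 mcg/mL = 71.0073 mL/hr
Duration = 198 mL ÷ 71.0073 mL/hr = 2.788446 hr

2.8 hours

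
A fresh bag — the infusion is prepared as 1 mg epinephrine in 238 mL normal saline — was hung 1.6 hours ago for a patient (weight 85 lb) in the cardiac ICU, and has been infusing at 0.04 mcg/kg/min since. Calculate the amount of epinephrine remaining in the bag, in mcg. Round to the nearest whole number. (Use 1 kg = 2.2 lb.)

852 mcg

Weight = 85 lb ÷ 2.2 lb/kg = 38.63636 kg
Dose = 0.04 mcg/kg/min × 38.63636 kg = 1.545455 mcg/min
1.545455 mcg/min × 60 min/hr = 92.72727 mcg/hr
Concentration = 1 mg ÷ 238 mL = 0.004201681 mg/mL = 4.201681 mcg/mL
Rate = 92.72727 mcg/hr ÷ 4.201681 mcg/mL = 22.06909 mL/hr
Volume infused = 22.06909 mL/hr × 1.6 hr = 35.31055 mL
Volume remaining = 238 − 35.31055 = 202.6895 mL
Drug remaining = 202.6895 mL × 4.201681 mcg/mL = 851.6364 mcg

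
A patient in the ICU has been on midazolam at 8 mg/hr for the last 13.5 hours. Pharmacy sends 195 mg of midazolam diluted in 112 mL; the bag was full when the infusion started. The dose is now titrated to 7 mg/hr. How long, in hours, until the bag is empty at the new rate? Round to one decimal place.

Initial rate:
Concentration = 195 mg ÷ 112 mL = 1.741071 mg/mL
Rate = 8 mg/hr ÷ 1.741071 mg/mL = 4.594872 mL/hr
Volume infused so far = 4.594872 mL/hr × 13.5 hr = 62.03077 mL
Volume remaining = 112 − 62.03077 = 49.96923 mL
New rate:
Rate = 7 mg/hr ÷ 1.741071 mg/mL = 4.020513 mL/hr
Time remaining = 49.96923 mL ÷ 4.020513 mL/hr = 12.42857 hr

12.4 hours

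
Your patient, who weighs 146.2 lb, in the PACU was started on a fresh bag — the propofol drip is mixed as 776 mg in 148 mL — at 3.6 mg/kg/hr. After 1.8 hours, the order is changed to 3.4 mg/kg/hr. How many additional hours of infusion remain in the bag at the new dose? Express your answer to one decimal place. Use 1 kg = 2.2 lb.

Initial rate:
Weight = 146.2 lb ÷ 2.2 lb/kg = 66.45455 kg
Dose = 3.6 mg/kg/hr × 66.45455 kg = 239.2364 mg/hr
Concentration = 776 mg ÷ 148 mL = 5.243243 mg/mL
Rate = 239.2364 mg/hr ÷ 5.243243 mg/mL = 45.62755 mL/hr
Volume infused so far = 45.62755 mL/hr × 1.8 hr = 82.1296 mL
Volume remaining = 148 − 82.1296 = 65.8704 mL
New rate:
Dose = 3.4 mg/kg/hr × 66.45455 kg = 225.9455 mg/hr
Rate = 225.9455 mg/hr ÷ 5.243243 mg/mL = 43.09269 mL/hr
Time remaining = 65.8704 mL ÷ 43.09269 mL/hr = 1.528575 hr

1.5 hours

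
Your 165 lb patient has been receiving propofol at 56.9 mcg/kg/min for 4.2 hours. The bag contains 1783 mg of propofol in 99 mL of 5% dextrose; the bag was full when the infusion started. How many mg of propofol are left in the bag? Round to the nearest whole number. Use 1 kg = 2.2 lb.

Weight = 165 lb ÷ 2.2 lb/kg = 75 kg
Dose = 56.9 mcg/kg/min × 75 kg = 4267.5 mcg/min
4267.5 mcg/min × 60 min/hr = 256050 mcg/hr
Concentration = 1783 mg ÷ 99 mL = 18.0101 mg/mL = 18010.1 mcg/mL
Rate = 256050 mcg/hr ÷ 18010.1 mcg/mL = 14.21702 mL/hr
Volume infused = 14.21702 mL/hr × 4.2 hr = 59.71149 mL
Volume remaining = 99 − 59.71149 = 39.28851 mL
Drug remaining = 39.28851 mL × 18010.1 mcg/mL = 707590 mcg = 707.59 mg

708 mg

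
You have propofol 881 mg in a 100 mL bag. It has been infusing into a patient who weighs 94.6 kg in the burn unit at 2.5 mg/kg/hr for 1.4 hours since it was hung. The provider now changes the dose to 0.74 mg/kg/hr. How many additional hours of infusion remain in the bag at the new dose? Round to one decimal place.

7.9 hours

Initial rate:
Dose = 2.5 mg/kg/hr × 94.6 kg = 236.5 mg/hr
Concentration = 881 mg ÷ 100 mL = 8.81 mg/mL
Rate = 236.5 mg/hr ÷ 8.81 mg/mL = 26.84449 mL/hr
Volume infused so far = 26.84449 mL/hr × 1.4 hr = 37.58229 mL
Volume remaining = 100 − 37.58229 = 62.41771 mL
New rate:
Dose = 0.74 mg/kg/hr × 94.6 kg = 70.004 mg/hr
Rate = 70.004 mg/hr ÷ 8.81 mg/mL = 7.94597 mL/hr
Time remaining = 62.41771 mL ÷ 7.94597 mL/hr = 7.855265 hr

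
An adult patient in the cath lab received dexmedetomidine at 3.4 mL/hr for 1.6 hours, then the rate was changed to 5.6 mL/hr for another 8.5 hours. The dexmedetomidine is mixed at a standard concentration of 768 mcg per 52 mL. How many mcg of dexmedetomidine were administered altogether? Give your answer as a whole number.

783 mcg

Concentration = 768 mcg ÷ 52 mL = 14.76923 mcg/mL
Stage 1: 3.4 mL/hr × 1.6 hr = 5.44 mL → 5.44 mL × 14.76923 mcg/mL = 80.34462 mcg
Stage 2: 5.6 mL/hr × 8.5 hr = 47.6 mL → 47.6 mL × 14.76923 mcg/mL = 703.0154 mcg
Total = 80.34462 + 703.0154 = 783.36 mcg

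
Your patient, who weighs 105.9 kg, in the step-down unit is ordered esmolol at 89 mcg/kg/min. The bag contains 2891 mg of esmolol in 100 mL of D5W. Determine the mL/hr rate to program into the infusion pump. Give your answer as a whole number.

Dose = 89 mcg/kg/min × 105.9 kg = 9425.1 mcg/min
9425.1 mcg/min × 60 min/hr = 565506 mcg/hr
Concentration = 2891 mg ÷ 100 mL = 28.91 mg/mL = 28910 mcg/mL
Rate = 565506 mcg/hr ÷ 28910 mcg/mL = 19.56091 mL/hr

20 mL/hr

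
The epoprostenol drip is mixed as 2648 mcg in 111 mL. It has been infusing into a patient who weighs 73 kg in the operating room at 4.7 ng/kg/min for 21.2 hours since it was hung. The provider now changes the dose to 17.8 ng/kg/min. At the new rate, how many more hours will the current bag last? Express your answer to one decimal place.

Initial rate:
Dose = 4.7 ng/kg/min × 73 kg = 343.1 ng/min
343.1 ng/min × 60 min/hr = 20586 ng/hr
Concentration = 2648 mcg ÷ 111 mL = 23.85586 mcg/mL = 23855.86 ng/mL
Rate = 20586 ng/hr ÷ 23855.86 ng/mL = 0.8629328 mL/hr
Volume infused so far = 0.8629328 mL/hr × 21.2 hr = 18.29417 mL
Volume remaining = 111 − 18.29417 = 92.70583 mL
New rate:
Dose = 17.8 ng/kg/min × 73 kg = 1299.4 ng/min
1299.4 ng/min × 60 min/hr = 77964 ng/hr
Rate = 77964 ng/hr ÷ 23855.86 ng/mL = 3.268128 mL/hr
Time remaining = 92.70583 mL ÷ 3.268128 mL/hr = 28.36664 hr

28.4 hours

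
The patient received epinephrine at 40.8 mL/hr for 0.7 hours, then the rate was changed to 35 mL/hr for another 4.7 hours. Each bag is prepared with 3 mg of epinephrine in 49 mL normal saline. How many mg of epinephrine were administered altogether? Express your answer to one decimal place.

Concentration = 3 mg ÷ 49 mL = 0.06122449 mg/mL
Stage 1: 40.8 mL/hr × 0.7 hr = 28.56 mL → 28.56 mL × 0.06122449 mg/mL = 1.748571 mg
Stage 2: 35 mL/hr × 4.7 hr = 164.5 mL → 164.5 mL × 0.06122449 mg/mL = 10.07143 mg
Total = 1.748571 + 10.07143 = 11.82 mg

11.8 mg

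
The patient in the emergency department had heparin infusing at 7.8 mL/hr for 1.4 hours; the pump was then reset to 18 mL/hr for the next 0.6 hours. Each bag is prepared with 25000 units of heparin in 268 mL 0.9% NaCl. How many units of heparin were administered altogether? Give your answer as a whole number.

Concentration = 25000 units ÷ 268 mL = 93.28358 units/mL
Stage 1: 7.8 mL/hr × 1.4 hr = 10.92 mL → 10.92 mL × 93.28358 units/mL = 1018.657 units
Stage 2: 18 mL/hr × 0.6 hr = 10.8 mL → 10.8 mL × 93.28358 units/mL = 1007.463 units
Total = 1018.657 + 1007.463 = 2026.119 units

2026 units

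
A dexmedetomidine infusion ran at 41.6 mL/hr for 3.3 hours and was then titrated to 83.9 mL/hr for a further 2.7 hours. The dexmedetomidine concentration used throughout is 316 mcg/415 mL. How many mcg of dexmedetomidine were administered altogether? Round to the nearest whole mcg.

Concentration = 316 mcg ÷ 415 mL = 0.7614458 mcg/mL
Stage 1: 41.6 mL/hr × 3.3 hr = 137.28 mL → 137.28 mL × 0.7614458 mcg/mL = 104.5313 mcg
Stage 2: 83.9 mL/hr × 2.7 hr = 226.53 mL → 226.53 mL × 0.7614458 mcg/mL = 172.4903 mcg
Total = 104.5313 + 172.4903 = 277.0216 mcg

277 mcg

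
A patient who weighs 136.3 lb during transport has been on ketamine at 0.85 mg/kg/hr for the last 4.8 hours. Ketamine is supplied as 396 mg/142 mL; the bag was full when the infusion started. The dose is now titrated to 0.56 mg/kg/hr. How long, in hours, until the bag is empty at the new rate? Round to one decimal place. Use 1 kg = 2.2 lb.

Initial rate:
Weight = 136.3 lb ÷ 2.2 lb/kg = 61.95455 kg
Dose = 0.85 mg/kg/hr × 61.95455 kg = 52.66136 mg/hr
Concentration = 396 mg ÷ 142 mL = 2.788732 mg/mL
Rate = 52.66136 mg/hr ÷ 2.788732 mg/mL = 18.88362 mL/hr
Volume infused so far = 18.88362 mL/hr × 4.8 hr = 90.64138 mL
Volume remaining = 142 − 90.64138 = 51.35862 mL
New rate:
Dose = 0.56 mg/kg/hr × 61.95455 kg = 34.69455 mg/hr
Rate = 34.69455 mg/hr ÷ 2.788732 mg/mL = 12.44097 mL/hr
Time remaining = 51.35862 mL ÷ 12.44097 mL/hr = 4.128184 hr

4.1 hours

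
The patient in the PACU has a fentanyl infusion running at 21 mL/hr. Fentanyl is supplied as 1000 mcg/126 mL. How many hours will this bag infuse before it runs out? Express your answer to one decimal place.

6.0 hours

Duration = 126 mL ÷ 21 mL/hr = 6 hr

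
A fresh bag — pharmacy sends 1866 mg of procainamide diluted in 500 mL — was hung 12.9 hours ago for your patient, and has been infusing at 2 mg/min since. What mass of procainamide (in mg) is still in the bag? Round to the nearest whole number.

318 mg

2 mg/min × 60 min/hr = 120 mg/hr
Concentration = 1866 mg ÷ 500 mL = 3.732 mg/mL
Rate = 120 mg/hr ÷ 3.732 mg/mL = 32.15434 mL/hr
Volume infused = 32.15434 mL/hr × 12.9 hr = 414.791 mL
Volume remaining = 500 − 414.791 = 85.209 mL
Drug remaining = 85.209 mL × 3.732 mg/mL = 318 mg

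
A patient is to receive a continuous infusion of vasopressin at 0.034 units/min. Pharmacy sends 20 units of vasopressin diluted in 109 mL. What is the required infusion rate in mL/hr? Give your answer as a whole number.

0.034 units/min × 60 min/hr = 2.04 units/hr
Concentration = 20 units ÷ 109 mL = 0.1834862 units/mL
Rate = 2.04 units/hr ÷ 0.1834862 units/mL = 11.118 mL/hr

11 mL/hr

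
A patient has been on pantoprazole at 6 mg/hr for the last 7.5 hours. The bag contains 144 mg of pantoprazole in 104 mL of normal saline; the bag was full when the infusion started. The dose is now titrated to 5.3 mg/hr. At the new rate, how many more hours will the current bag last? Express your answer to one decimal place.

Initial rate:
Concentration = 144 mg ÷ 104 mL = 1.384615 mg/mL
Rate = 6 mg/hr ÷ 1.384615 mg/mL = 4.333333 mL/hr
Volume infused so far = 4.333333 mL/hr × 7.5 hr = 32.5 mL
Volume remaining = 104 − 32.5 = 71.5 mL
New rate:
Rate = 5.3 mg/hr ÷ 1.384615 mg/mL = 3.827778 mL/hr
Time remaining = 71.5 mL ÷ 3.827778 mL/hr = 18.67925 hr

18.7 hours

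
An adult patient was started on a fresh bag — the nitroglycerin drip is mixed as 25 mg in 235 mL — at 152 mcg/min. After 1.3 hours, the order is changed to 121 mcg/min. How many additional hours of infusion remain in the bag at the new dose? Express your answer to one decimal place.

Initial rate:
152 mcg/min × 60 min/hr = 9120 mcg/hr
Concentration = 25 mg ÷ 235 mL = 0.106383 mg/mL = 106.383 mcg/mL
Rate = 9120 mcg/hr ÷ 106.383 mcg/mL = 85.728 mL/hr
Volume infused so far = 85.728 mL/hr × 1.3 hr = 111.4464 mL
Volume remaining = 235 − 111.4464 = 123.5536 mL
New rate:
121 mcg/min × 60 min/hr = 7260 mcg/hr
Rate = 7260 mcg/hr ÷ 106.383 mcg/mL = 68.244 mL/hr
Time remaining = 123.5536 mL ÷ 68.244 mL/hr = 1.810468 hr

1.8 hours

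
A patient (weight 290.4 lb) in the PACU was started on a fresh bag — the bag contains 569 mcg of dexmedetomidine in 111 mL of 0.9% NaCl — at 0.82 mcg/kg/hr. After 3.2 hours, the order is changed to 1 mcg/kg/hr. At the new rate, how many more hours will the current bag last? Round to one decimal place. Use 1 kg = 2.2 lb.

Initial rate:
Weight = 290.4 lb ÷ 2.2 lb/kg = 132 kg
Dose = 0.82 mcg/kg/hr × 132 kg = 108.24 mcg/hr
Concentration = 569 mcg ÷ 111 mL = 5.126126 mcg/mL
Rate = 108.24 mcg/hr ÷ 5.126126 mcg/mL = 21.11536 mL/hr
Volume infused so far = 21.11536 mL/hr × 3.2 hr = 67.56915 mL
Volume remaining = 111 − 67.56915 = 43.43085 mL
New rate:
Dose = 1 mcg/kg/hr × 132 kg = 132 mcg/hr
Rate = 132 mcg/hr ÷ 5.126126 mcg/mL = 25.75044 mL/hr
Time remaining = 43.43085 mL ÷ 25.75044 mL/hr = 1.686606 hr

1.7 hours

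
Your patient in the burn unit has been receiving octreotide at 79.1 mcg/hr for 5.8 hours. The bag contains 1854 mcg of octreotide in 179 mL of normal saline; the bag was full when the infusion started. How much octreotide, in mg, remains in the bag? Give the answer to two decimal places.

1.40 mg

Concentration = 1854 mcg ÷ 179 mL = 10.35754 mcg/mL
Rate = 79.1 mcg/hr ÷ 10.35754 mcg/mL = 7.636947 mL/hr
Volume infused = 7.636947 mL/hr × 5.8 hr = 44.29429 mL
Volume remaining = 179 − 44.29429 = 134.7057 mL
Drug remaining = 134.7057 mL × 10.35754 mcg/mL = 1395.22 mcg = 1.39522 mg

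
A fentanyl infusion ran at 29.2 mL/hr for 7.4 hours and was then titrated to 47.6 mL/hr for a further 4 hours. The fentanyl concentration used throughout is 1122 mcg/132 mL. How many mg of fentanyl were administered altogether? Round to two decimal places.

Concentration = 1122 mcg ÷ 132 mL = 8.5 mcg/mL
Stage 1: 29.2 mL/hr × 7.4 hr = 216.08 mL → 216.08 mL × 8.5 mcg/mL = 1836.68 mcg
Stage 2: 47.6 mL/hr × 4 hr = 190.4 mL → 190.4 mL × 8.5 mcg/mL = 1618.4 mcg
Total = 1836.68 + 1618.4 = 3455.08 mcg = 3.45508 mg

3.46 mg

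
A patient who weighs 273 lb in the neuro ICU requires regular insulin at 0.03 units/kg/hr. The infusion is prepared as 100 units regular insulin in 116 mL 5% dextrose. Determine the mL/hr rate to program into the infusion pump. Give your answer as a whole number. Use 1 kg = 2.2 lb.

Weight = 273 lb ÷ 2.2 lb/kg = 124.0909 kg
Dose = 0.03 units/kg/hr × 124.0909 kg = 3.722727 units/hr
Concentration = 100 units ÷ 116 mL = 0.862069 units/mL
Rate = 3.722727 units/hr ÷ 0.862069 units/mL = 4.318364 mL/hr

4 mL/hr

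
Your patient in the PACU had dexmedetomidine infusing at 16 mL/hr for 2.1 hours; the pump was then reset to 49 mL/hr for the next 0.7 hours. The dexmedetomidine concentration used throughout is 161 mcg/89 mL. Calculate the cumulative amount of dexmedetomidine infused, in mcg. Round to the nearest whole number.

123 mcg

Concentration = 161 mcg ÷ 89 mL = 1.808989 mcg/mL
Stage 1: 16 mL/hr × 2.1 hr = 33.6 mL → 33.6 mL × 1.808989 mcg/mL = 60.78202 mcg
Stage 2: 49 mL/hr × 0.7 hr = 34.3 mL → 34.3 mL × 1.808989 mcg/mL = 62.04831 mcg
Total = 60.78202 + 62.04831 = 122.8303 mcg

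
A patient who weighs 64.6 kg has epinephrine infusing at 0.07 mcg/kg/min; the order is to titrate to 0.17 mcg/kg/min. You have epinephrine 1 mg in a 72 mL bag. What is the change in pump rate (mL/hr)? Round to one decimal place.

At the current dose:
Dose = 0.07 mcg/kg/min × 64.6 kg = 4.522 mcg/min
4.522 mcg/min × 60 min/hr = 271.32 mcg/hr
Concentration = 1 mg ÷ 72 mL = 0.01388889 mg/mL = 13.88889 mcg/mL
Rate = 271.32 mcg/hr ÷ 13.88889 mcg/mL = 19.53504 mL/hr
At the new dose:
Dose = 0.17 mcg/kg/min × 64.6 kg = 10.982 mcg/min
10.982 mcg/min × 60 min/hr = 658.92 mcg/hr
Rate = 658.92 mcg/hr ÷ 13.88889 mcg/mL = 47.44224 mL/hr
Change = 47.44224 − 19.53504 = 27.9072 mL/hr → 27.9072 mL/hr increase

27.9 mL/hr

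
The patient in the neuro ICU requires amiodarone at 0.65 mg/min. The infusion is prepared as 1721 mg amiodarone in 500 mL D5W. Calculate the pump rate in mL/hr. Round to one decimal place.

0.65 mg/min × 60 min/hr = 39 mg/hr
Concentration = 1721 mg ÷ 500 mL = 3.442 mg/mL
Rate = 39 mg/hr ÷ 3.442 mg/mL = 11.33062 mL/hr

11.3 mL/hr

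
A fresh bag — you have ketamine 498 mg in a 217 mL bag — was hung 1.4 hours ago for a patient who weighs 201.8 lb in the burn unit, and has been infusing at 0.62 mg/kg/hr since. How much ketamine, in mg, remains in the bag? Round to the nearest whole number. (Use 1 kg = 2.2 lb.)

418 mg

Weight = 201.8 lb ÷ 2.2 lb/kg = 91.72727 kg
Dose = 0.62 mg/kg/hr × 91.72727 kg = 56.87091 mg/hr
Concentration = 498 mg ÷ 217 mL = 2.294931 mg/mL
Rate = 56.87091 mg/hr ÷ 2.294931 mg/mL = 24.7811 mL/hr
Volume infused = 24.7811 mL/hr × 1.4 hr = 34.69354 mL
Volume remaining = 217 − 34.69354 = 182.3065 mL
Drug remaining = 182.3065 mL × 2.294931 mg/mL = 418.3807 mg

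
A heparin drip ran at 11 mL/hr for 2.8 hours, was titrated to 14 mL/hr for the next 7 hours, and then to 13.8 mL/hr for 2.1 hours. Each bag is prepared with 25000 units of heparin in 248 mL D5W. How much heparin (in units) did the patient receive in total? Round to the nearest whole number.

Concentration = 25000 units ÷ 248 mL = 100.8065 units/mL
Stage 1: 11 mL/hr × 2.8 hr = 30.8 mL → 30.8 mL × 100.8065 units/mL = 3104.839 units
Stage 2: 14 mL/hr × 7 hr = 98 mL → 98 mL × 100.8065 units/mL = 9879.032 units
Stage 3: 13.8 mL/hr × 2.1 hr = 28.98 mL → 28.98 mL × 100.8065 units/mL = 2921.371 units
Total = 3104.839 + 9879.032 + 2921.371 = 15905.24 units

15905 units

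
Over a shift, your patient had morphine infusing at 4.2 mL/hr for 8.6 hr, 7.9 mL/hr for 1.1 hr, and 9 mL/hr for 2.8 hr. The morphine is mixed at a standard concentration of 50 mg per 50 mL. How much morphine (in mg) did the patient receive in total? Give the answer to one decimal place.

Concentration = 50 mg ÷ 50 mL = 1 mg/mL
Stage 1: 4.2 mL/hr × 8.6 hr = 36.12 mL → 36.12 mL × 1 mg/mL = 36.12 mg
Stage 2: 7.9 mL/hr × 1.1 hr = 8.69 mL → 8.69 mL × 1 mg/mL = 8.69 mg
Stage 3: 9 mL/hr × 2.8 hr = 25.2 mL → 25.2 mL × 1 mg/mL = 25.2 mg
Total = 36.12 + 8.69 + 25.2 = 70.01 mg

70.0 mg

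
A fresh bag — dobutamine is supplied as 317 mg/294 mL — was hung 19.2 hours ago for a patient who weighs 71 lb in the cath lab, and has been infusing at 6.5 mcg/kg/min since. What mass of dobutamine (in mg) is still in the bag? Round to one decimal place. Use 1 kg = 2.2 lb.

75.3 mg

Weight = 71 lb ÷ 2.2 lb/kg = 32.27273 kg
Dose = 6.5 mcg/kg/min × 32.27273 kg = 209.7727 mcg/min
209.7727 mcg/min × 60 min/hr = 12586.36 mcg/hr
Concentration = 317 mg ÷ 294 mL = 1.078231 mg/mL = 1078.231 mcg/mL
Rate = 12586.36 mcg/hr ÷ 1078.231 mcg/mL = 11.67316 mL/hr
Volume infused = 11.67316 mL/hr × 19.2 hr = 224.1246 mL
Volume remaining = 294 − 224.1246 = 69.87538 mL
Drug remaining = 69.87538 mL × 1078.231 mcg/mL = 75341.82 mcg = 75.34182 mg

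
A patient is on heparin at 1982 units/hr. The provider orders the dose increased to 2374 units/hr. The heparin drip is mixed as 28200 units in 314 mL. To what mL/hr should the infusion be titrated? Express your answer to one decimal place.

Concentration = 28200 units ÷ 314 mL = 89.80892 units/mL
Rate = 2374 units/hr ÷ 89.80892 units/mL = 26.4339 mL/hr

26.4 mL/hr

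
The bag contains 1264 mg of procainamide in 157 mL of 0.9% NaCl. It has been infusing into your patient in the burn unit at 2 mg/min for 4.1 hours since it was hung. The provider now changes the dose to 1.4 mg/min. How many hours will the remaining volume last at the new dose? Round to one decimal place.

Initial rate:
2 mg/min × 60 min/hr = 120 mg/hr
Concentration = 1264 mg ÷ 157 mL = 8.050955 mg/mL
Rate = 120 mg/hr ÷ 8.050955 mg/mL = 14.90506 mL/hr
Volume infused so far = 14.90506 mL/hr × 4.1 hr = 61.11076 mL
Volume remaining = 157 − 61.11076 = 95.88924 mL
New rate:
1.4 mg/min × 60 min/hr = 84 mg/hr
Rate = 84 mg/hr ÷ 8.050955 mg/mL = 10.43354 mL/hr
Time remaining = 95.88924 mL ÷ 10.43354 mL/hr = 9.190476 hr

9.2 hours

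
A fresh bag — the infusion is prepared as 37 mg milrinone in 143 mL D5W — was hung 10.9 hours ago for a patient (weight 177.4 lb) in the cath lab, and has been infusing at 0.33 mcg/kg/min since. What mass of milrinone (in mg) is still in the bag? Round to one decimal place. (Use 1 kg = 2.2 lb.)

Weight = 177.4 lb ÷ 2.2 lb/kg = 80.63636 kg
Dose = 0.33 mcg/kg/min × 80.63636 kg = 26.61 mcg/min
26.61 mcg/min × 60 min/hr = 1596.6 mcg/hr
Concentration = 37 mg ÷ 143 mL = 0.2587413 mg/mL = 258.7413 mcg/mL
Rate = 1596.6 mcg/hr ÷ 258.7413 mcg/mL = 6.170643 mL/hr
Volume infused = 6.170643 mL/hr × 10.9 hr = 67.26001 mL
Volume remaining = 143 − 67.26001 = 75.73999 mL
Drug remaining = 75.73999 mL × 258.7413 mcg/mL = 19597.06 mcg = 19.59706 mg

19.6 mg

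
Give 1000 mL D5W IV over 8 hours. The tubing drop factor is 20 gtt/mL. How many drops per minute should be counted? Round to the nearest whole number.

42 gtt/min

1000 mL ÷ (8 hr × 60 = 480 min) = 2.083333 mL/min
2.083333 mL/min × 20 gtt/mL = 41.66667 gtt/min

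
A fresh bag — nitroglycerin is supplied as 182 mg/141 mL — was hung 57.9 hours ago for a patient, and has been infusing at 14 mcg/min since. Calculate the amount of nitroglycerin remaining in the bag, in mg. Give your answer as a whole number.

14 mcg/min × 60 min/hr = 840 mcg/hr
Concentration = 182 mg ÷ 141 mL = 1.29078 mg/mL = 1290.78 mcg/mL
Rate = 840 mcg/hr ÷ 1290.78 mcg/mL = 0.6507692 mL/hr
Volume infused = 0.6507692 mL/hr × 57.9 hr = 37.67954 mL
Volume remaining = 141 − 37.67954 = 103.3205 mL
Drug remaining = 103.3205 mL × 1290.78 mcg/mL = 133364 mcg = 133.364 mg

133 mg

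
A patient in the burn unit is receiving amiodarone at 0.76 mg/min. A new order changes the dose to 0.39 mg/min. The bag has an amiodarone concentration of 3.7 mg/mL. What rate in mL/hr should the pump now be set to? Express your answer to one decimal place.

0.39 mg/min × 60 min/hr = 23.4 mg/hr
Rate = 23.4 mg/hr ÷ 3.7 mg/mL = 6.324324 mL/hr

6.3 mL/hr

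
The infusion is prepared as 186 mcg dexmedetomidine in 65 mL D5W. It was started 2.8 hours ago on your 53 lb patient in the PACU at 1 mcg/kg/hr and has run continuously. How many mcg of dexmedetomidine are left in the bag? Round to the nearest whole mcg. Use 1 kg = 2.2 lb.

Weight = 53 lb ÷ 2.2 lb/kg = 24.09091 kg
Dose = 1 mcg/kg/hr × 24.09091 kg = 24.09091 mcg/hr
Concentration = 186 mcg ÷ 65 mL = 2.861538 mcg/mL
Rate = 24.09091 mcg/hr ÷ 2.861538 mcg/mL = 8.418866 mL/hr
Volume infused = 8.418866 mL/hr × 2.8 hr = 23.57283 mL
Volume remaining = 65 − 23.57283 = 41.42717 mL
Drug remaining = 41.42717 mL × 2.861538 mcg/mL = 118.5455 mcg

119 mcg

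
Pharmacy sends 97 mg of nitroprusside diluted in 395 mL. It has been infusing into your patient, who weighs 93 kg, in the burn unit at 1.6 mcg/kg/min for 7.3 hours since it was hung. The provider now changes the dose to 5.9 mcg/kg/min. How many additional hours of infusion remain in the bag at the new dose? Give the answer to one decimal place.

Initial rate:
Dose = 1.6 mcg/kg/min × 93 kg = 148.8 mcg/min
148.8 mcg/min × 60 min/hr = 8928 mcg/hr
Concentration = 97 mg ÷ 395 mL = 0.2455696 mg/mL = 245.5696 mcg/mL
Rate = 8928 mcg/hr ÷ 245.5696 mcg/mL = 36.35629 mL/hr
Volume infused so far = 36.35629 mL/hr × 7.3 hr = 265.4009 mL
Volume remaining = 395 − 265.4009 = 129.5991 mL
New rate:
Dose = 5.9 mcg/kg/min × 93 kg = 548.7 mcg/min
548.7 mcg/min × 60 min/hr = 32922 mcg/hr
Rate = 32922 mcg/hr ÷ 245.5696 mcg/mL = 134.0638 mL/hr
Time remaining = 129.5991 mL ÷ 134.0638 mL/hr = 0.966697 hr

1.0 hours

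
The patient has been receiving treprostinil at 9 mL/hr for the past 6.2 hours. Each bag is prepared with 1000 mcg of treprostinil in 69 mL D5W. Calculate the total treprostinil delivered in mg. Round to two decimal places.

Concentration = 1000 mcg ÷ 69 mL = 14.49275 mcg/mL = 14492.75 ng/mL
Drug rate = 9 mL/hr × 14492.75 ng/mL = 130434.8 ng/hr
Total = 130434.8 ng/hr × 6.2 hr = 808695.7 ng = 0.8086957 mg

0.81 mg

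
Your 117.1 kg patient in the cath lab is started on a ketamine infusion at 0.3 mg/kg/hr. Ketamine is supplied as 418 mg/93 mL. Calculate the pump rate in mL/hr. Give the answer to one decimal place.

Dose = 0.3 mg/kg/hr × 117.1 kg = 35.13 mg/hr
Concentration = 418 mg ÷ 93 mL = 4.494624 mg/mL
Rate = 35.13 mg/hr ÷ 4.494624 mg/mL = 7.816005 mL/hr

7.8 mL/hr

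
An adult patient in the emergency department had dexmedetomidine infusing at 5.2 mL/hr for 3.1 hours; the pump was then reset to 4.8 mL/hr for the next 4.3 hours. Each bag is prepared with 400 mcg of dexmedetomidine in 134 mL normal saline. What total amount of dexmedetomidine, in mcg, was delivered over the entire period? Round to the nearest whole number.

110 mcg

Concentration = 400 mcg ÷ 134 mL = 2.985075 mcg/mL
Stage 1: 5.2 mL/hr × 3.1 hr = 16.12 mL → 16.12 mL × 2.985075 mcg/mL = 48.1194 mcg
Stage 2: 4.8 mL/hr × 4.3 hr = 20.64 mL → 20.64 mL × 2.985075 mcg/mL = 61.61194 mcg
Total = 48.1194 + 61.61194 = 109.7313 mcg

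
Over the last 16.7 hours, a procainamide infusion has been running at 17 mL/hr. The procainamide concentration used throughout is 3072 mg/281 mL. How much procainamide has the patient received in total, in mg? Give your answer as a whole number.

Concentration = 3072 mg ÷ 281 mL = 10.93238 mg/mL
Drug rate = 17 mL/hr × 10.93238 mg/mL = 185.8505 mg/hr
Total = 185.8505 mg/hr × 16.7 hr = 3103.704 mg

3104 mg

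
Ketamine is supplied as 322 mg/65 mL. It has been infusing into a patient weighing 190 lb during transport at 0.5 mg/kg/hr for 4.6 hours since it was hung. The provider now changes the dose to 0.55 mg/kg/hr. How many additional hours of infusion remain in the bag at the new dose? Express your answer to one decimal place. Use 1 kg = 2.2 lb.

Initial rate:
Weight = 190 lb ÷ 2.2 lb/kg = 86.36364 kg
Dose = 0.5 mg/kg/hr × 86.36364 kg = 43.18182 mg/hr
Concentration = 322 mg ÷ 65 mL = 4.953846 mg/mL
Rate = 43.18182 mg/hr ÷ 4.953846 mg/mL = 8.716827 mL/hr
Volume infused so far = 8.716827 mL/hr × 4.6 hr = 40.0974 mL
Volume remaining = 65 − 40.0974 = 24.9026 mL
New rate:
Dose = 0.55 mg/kg/hr × 86.36364 kg = 47.5 mg/hr
Rate = 47.5 mg/hr ÷ 4.953846 mg/mL = 9.588509 mL/hr
Time remaining = 24.9026 mL ÷ 9.588509 mL/hr = 2.597129 hr

2.6 hours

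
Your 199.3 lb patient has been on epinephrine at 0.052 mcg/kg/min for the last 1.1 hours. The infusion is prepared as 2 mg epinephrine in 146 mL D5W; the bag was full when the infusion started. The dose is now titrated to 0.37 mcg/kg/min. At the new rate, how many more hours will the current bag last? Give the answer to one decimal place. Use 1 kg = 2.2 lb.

0.8 hours

Initial rate:
Weight = 199.3 lb ÷ 2.2 lb/kg = 90.59091 kg
Dose = 0.052 mcg/kg/min × 90.59091 kg = 4.710727 mcg/min
4.710727 mcg/min × 60 min/hr = 282.6436 mcg/hr
Concentration = 2 mg ÷ 146 mL = 0.01369863 mg/mL = 13.69863 mcg/mL
Rate = 282.6436 mcg/hr ÷ 13.69863 mcg/mL = 20.63299 mL/hr
Volume infused so far = 20.63299 mL/hr × 1.1 hr = 22.69628 mL
Volume remaining = 146 − 22.69628 = 123.3037 mL
New rate:
Dose = 0.37 mcg/kg/min × 90.59091 kg = 33.51864 mcg/min
33.51864 mcg/min × 60 min/hr = 2011.118 mcg/hr
Rate = 2011.118 mcg/hr ÷ 13.69863 mcg/mL = 146.8116 mL/hr
Time remaining = 123.3037 mL ÷ 146.8116 mL/hr = 0.839877 hr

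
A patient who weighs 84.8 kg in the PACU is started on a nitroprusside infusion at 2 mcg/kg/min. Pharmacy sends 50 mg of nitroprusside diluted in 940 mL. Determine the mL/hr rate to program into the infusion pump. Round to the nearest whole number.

Dose = 2 mcg/kg/min × 84.8 kg = 169.6 mcg/min
169.6 mcg/min × 60 min/hr = 10176 mcg/hr
Concentration = 50 mg ÷ 940 mL = 0.05319149 mg/mL = 53.19149 mcg/mL
Rate = 10176 mcg/hr ÷ 53.19149 mcg/mL = 191.3088 mL/hr

191 mL/hr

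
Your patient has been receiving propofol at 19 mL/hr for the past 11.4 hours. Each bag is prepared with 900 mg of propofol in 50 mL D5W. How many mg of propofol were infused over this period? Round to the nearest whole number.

3899 mg

Concentration = 900 mg ÷ 50 mL = 18 mg/mL
Drug rate = 19 mL/hr × 18 mg/mL = 342 mg/hr
Total = 342 mg/hr × 11.4 hr = 3898.8 mg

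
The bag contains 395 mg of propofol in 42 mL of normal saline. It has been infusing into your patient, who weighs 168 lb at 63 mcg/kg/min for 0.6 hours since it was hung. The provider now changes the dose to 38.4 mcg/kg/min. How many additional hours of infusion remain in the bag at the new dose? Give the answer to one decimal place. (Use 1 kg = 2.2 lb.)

Initial rate:
Weight = 168 lb ÷ 2.2 lb/kg = 76.36364 kg
Dose = 63 mcg/kg/min × 76.36364 kg = 4810.909 mcg/min
4810.909 mcg/min × 60 min/hr = 288654.5 mcg/hr
Concentration = 395 mg ÷ 42 mL = 9.404762 mg/mL = 9404.762 mcg/mL
Rate = 288654.5 mcg/hr ÷ 9404.762 mcg/mL = 30.69238 mL/hr
Volume infused so far = 30.69238 mL/hr × 0.6 hr = 18.41543 mL
Volume remaining = 42 − 18.41543 = 23.58457 mL
New rate:
Dose = 38.4 mcg/kg/min × 76.36364 kg = 2932.364 mcg/min
2932.364 mcg/min × 60 min/hr = 175941.8 mcg/hr
Rate = 175941.8 mcg/hr ÷ 9404.762 mcg/mL = 18.70774 mL/hr
Time remaining = 23.58457 mL ÷ 18.70774 mL/hr = 1.260685 hr

1.3 hours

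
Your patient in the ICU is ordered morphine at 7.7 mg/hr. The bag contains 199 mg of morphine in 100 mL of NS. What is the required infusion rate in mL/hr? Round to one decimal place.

3.9 mL/hr

Concentration = 199 mg ÷ 100 mL = 1.99 mg/mL
Rate = 7.7 mg/hr ÷ 1.99 mg/mL = 3.869347 mL/hr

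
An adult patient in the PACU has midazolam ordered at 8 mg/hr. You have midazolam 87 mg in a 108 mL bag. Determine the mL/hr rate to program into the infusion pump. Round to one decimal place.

9.9 mL/hr

Concentration = 87 mg ÷ 108 mL = 0.8055556 mg/mL
Rate = 8 mg/hr ÷ 0.8055556 mg/mL = 9.931034 mL/hr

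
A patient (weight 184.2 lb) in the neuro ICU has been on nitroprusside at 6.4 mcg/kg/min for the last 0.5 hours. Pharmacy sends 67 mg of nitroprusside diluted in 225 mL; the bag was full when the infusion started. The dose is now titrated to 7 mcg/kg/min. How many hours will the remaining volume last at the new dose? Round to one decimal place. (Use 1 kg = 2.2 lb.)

Initial rate:
Weight = 184.2 lb ÷ 2.2 lb/kg = 83.72727 kg
Dose = 6.4 mcg/kg/min × 83.72727 kg = 535.8545 mcg/min
535.8545 mcg/min × 60 min/hr = 32151.27 mcg/hr
Concentration = 67 mg ÷ 225 mL = 0.2977778 mg/mL = 297.7778 mcg/mL
Rate = 32151.27 mcg/hr ÷ 297.7778 mcg/mL = 107.9707 mL/hr
Volume infused so far = 107.9707 mL/hr × 0.5 hr = 53.98535 mL
Volume remaining = 225 − 53.98535 = 171.0147 mL
New rate:
Dose = 7 mcg/kg/min × 83.72727 kg = 586.0909 mcg/min
586.0909 mcg/min × 60 min/hr = 35165.45 mcg/hr
Rate = 35165.45 mcg/hr ÷ 297.7778 mcg/mL = 118.0929 mL/hr
Time remaining = 171.0147 mL ÷ 118.0929 mL/hr = 1.448136 hr

1.4 hours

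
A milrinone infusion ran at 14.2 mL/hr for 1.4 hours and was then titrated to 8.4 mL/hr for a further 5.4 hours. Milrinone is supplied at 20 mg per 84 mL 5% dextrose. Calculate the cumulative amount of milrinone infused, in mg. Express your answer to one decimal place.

Concentration = 20 mg ÷ 84 mL = 0.2380952 mg/mL
Stage 1: 14.2 mL/hr × 1.4 hr = 19.88 mL → 19.88 mL × 0.2380952 mg/mL = 4.733333 mg
Stage 2: 8.4 mL/hr × 5.4 hr = 45.36 mL → 45.36 mL × 0.2380952 mg/mL = 10.8 mg
Total = 4.733333 + 10.8 = 15.53333 mg

15.5 mg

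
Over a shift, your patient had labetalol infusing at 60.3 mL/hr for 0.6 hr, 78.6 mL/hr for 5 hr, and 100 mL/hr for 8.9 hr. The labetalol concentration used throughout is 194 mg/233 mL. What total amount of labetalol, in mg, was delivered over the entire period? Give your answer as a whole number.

1098 mg

Concentration = 194 mg ÷ 233 mL = 0.832618 mg/mL
Stage 1: 60.3 mL/hr × 0.6 hr = 36.18 mL → 36.18 mL × 0.832618 mg/mL = 30.12412 mg
Stage 2: 78.6 mL/hr × 5 hr = 393 mL → 393 mL × 0.832618 mg/mL = 327.2189 mg
Stage 3: 100 mL/hr × 8.9 hr = 890 mL → 890 mL × 0.832618 mg/mL = 741.03 mg
Total = 30.12412 + 327.2189 + 741.03 = 1098.373 mg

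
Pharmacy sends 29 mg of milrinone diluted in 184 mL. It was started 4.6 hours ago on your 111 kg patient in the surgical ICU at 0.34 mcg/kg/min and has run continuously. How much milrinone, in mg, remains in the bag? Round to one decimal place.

18.6 mg

Dose = 0.34 mcg/kg/min × 111 kg = 37.74 mcg/min
37.74 mcg/min × 60 min/hr = 2264.4 mcg/hr
Concentration = 29 mg ÷ 184 mL = 0.1576087 mg/mL = 157.6087 mcg/mL
Rate = 2264.4 mcg/hr ÷ 157.6087 mcg/mL = 14.36723 mL/hr
Volume infused = 14.36723 mL/hr × 4.6 hr = 66.08925 mL
Volume remaining = 184 − 66.08925 = 117.9108 mL
Drug remaining = 117.9108 mL × 157.6087 mcg/mL = 18583.76 mcg = 18.58376 mg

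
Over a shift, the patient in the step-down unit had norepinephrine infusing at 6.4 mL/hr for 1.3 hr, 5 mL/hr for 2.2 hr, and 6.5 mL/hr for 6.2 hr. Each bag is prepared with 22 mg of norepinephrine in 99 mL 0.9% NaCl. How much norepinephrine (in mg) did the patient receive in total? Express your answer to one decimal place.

Concentration = 22 mg ÷ 99 mL = 0.2222222 mg/mL
Stage 1: 6.4 mL/hr × 1.3 hr = 8.32 mL → 8.32 mL × 0.2222222 mg/mL = 1.848889 mg
Stage 2: 5 mL/hr × 2.2 hr = 11 mL → 11 mL × 0.2222222 mg/mL = 2.444444 mg
Stage 3: 6.5 mL/hr × 6.2 hr = 40.3 mL → 40.3 mL × 0.2222222 mg/mL = 8.955556 mg
Total = 1.848889 + 2.444444 + 8.955556 = 13.24889 mg

13.2 mg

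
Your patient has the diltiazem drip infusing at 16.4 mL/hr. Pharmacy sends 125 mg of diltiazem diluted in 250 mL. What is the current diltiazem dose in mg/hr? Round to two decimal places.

Concentration = 125 mg ÷ 250 mL = 0.5 mg/mL
Drug rate = 16.4 mL/hr × 0.5 mg/mL = 8.2 mg/hr

8.20 mg/hr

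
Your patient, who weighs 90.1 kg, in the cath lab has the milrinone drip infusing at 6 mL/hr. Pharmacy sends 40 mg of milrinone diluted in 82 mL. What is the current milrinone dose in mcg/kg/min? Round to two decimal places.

0.54 mcg/kg/min

Concentration = 40 mg ÷ 82 mL = 0.4878049 mg/mL = 487.8049 mcg/mL
Drug rate = 6 mL/hr × 487.8049 mcg/mL = 2926.829 mcg/hr
2926.829 mcg/hr ÷ 60 min/hr = 48.78049 mcg/min
48.78049 mcg/min ÷ 90.1 kg = 0.5414039 mcg/kg/min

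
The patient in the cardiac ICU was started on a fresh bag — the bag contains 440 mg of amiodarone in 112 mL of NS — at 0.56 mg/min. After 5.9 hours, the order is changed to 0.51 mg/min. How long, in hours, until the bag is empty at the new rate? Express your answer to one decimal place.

7.9 hours

Initial rate:
0.56 mg/min × 60 min/hr = 33.6 mg/hr
Concentration = 440 mg ÷ 112 mL = 3.928571 mg/mL
Rate = 33.6 mg/hr ÷ 3.928571 mg/mL = 8.552727 mL/hr
Volume infused so far = 8.552727 mL/hr × 5.9 hr = 50.46109 mL
Volume remaining = 112 − 50.46109 = 61.53891 mL
New rate:
0.51 mg/min × 60 min/hr = 30.6 mg/hr
Rate = 30.6 mg/hr ÷ 3.928571 mg/mL = 7.789091 mL/hr
Time remaining = 61.53891 mL ÷ 7.789091 mL/hr = 7.900654 hr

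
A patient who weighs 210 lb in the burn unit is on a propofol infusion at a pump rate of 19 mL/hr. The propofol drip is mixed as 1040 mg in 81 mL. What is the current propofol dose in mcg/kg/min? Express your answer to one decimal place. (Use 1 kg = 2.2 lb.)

42.6 mcg/kg/min

Weight = 210 lb ÷ 2.2 lb/kg = 95.45455 kg
Concentration = 1040 mg ÷ 81 mL = 12.83951 mg/mL = 12839.51 mcg/mL
Drug rate = 19 mL/hr × 12839.51 mcg/mL = 243950.6 mcg/hr
243950.6 mcg/hr ÷ 60 min/hr = 4065.844 mcg/min
4065.844 mcg/min ÷ 95.45455 kg = 42.59455 mcg/kg/min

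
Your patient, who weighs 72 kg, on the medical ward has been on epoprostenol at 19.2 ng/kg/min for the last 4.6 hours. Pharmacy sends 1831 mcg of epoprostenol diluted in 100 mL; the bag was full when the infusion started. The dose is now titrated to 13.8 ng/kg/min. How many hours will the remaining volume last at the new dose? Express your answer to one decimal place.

24.3 hours

Initial rate:
Dose = 19.2 ng/kg/min × 72 kg = 1382.4 ng/min
1382.4 ng/min × 60 min/hr = 82944 ng/hr
Concentration = 1831 mcg ÷ 100 mL = 18.31 mcg/mL = 18310 ng/mL
Rate = 82944 ng/hr ÷ 18310 ng/mL = 4.529984 mL/hr
Volume infused so far = 4.529984 mL/hr × 4.6 hr = 20.83792 mL
Volume remaining = 100 − 20.83792 = 79.16208 mL
New rate:
Dose = 13.8 ng/kg/min × 72 kg = 993.6 ng/min
993.6 ng/min × 60 min/hr = 59616 ng/hr
Rate = 59616 ng/hr ÷ 18310 ng/mL = 3.255926 mL/hr
Time remaining = 79.16208 mL ÷ 3.255926 mL/hr = 24.31323 hr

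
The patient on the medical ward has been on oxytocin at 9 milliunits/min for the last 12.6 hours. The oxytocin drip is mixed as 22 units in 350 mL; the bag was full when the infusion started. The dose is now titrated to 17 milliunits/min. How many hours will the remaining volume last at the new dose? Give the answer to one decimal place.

Initial rate:
9 milliunits/min × 60 min/hr = 540 milliunits/hr
Concentration = 22 units ÷ 350 mL = 0.06285714 units/mL = 62.85714 milliunits/mL
Rate = 540 milliunits/hr ÷ 62.85714 milliunits/mL = 8.590909 mL/hr
Volume infused so far = 8.590909 mL/hr × 12.6 hr = 108.2455 mL
Volume remaining = 350 − 108.2455 = 241.7545 mL
New rate:
17 milliunits/min × 60 min/hr = 1020 milliunits/hr
Rate = 1020 milliunits/hr ÷ 62.85714 milliunits/mL = 16.22727 mL/hr
Time remaining = 241.7545 mL ÷ 16.22727 mL/hr = 14.89804 hr

14.9 hours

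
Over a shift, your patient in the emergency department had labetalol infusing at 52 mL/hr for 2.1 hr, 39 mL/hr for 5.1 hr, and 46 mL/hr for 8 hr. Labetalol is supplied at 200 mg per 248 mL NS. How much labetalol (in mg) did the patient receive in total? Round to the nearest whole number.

Concentration = 200 mg ÷ 248 mL = 0.8064516 mg/mL
Stage 1: 52 mL/hr × 2.1 hr = 109.2 mL → 109.2 mL × 0.8064516 mg/mL = 88.06452 mg
Stage 2: 39 mL/hr × 5.1 hr = 198.9 mL → 198.9 mL × 0.8064516 mg/mL = 160.4032 mg
Stage 3: 46 mL/hr × 8 hr = 368 mL → 368 mL × 0.8064516 mg/mL = 296.7742 mg
Total = 88.06452 + 160.4032 + 296.7742 = 545.2419 mg

545 mg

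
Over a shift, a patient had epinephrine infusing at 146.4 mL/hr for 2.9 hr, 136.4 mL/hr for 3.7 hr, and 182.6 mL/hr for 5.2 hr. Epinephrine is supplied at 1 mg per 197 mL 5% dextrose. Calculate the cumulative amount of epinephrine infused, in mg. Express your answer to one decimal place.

Concentration = 1 mg ÷ 197 mL = 0.005076142 mg/mL
Stage 1: 146.4 mL/hr × 2.9 hr = 424.56 mL → 424.56 mL × 0.005076142 mg/mL = 2.155127 mg
Stage 2: 136.4 mL/hr × 3.7 hr = 504.68 mL → 504.68 mL × 0.005076142 mg/mL = 2.561827 mg
Stage 3: 182.6 mL/hr × 5.2 hr = 949.52 mL → 949.52 mL × 0.005076142 mg/mL = 4.819898 mg
Total = 2.155127 + 2.561827 + 4.819898 = 9.536853 mg

9.5 mg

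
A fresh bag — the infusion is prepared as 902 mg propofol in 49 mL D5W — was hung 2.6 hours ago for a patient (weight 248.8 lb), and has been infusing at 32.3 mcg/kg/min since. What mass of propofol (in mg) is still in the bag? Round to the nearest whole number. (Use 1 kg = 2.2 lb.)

Weight = 248.8 lb ÷ 2.2 lb/kg = 113.0909 kg
Dose = 32.3 mcg/kg/min × 113.0909 kg = 3652.836 mcg/min
3652.836 mcg/min × 60 min/hr = 219170.2 mcg/hr
Concentration = 902 mg ÷ 49 mL = 18.40816 mg/mL = 18408.16 mcg/mL
Rate = 219170.2 mcg/hr ÷ 18408.16 mcg/mL = 11.90614 mL/hr
Volume infused = 11.90614 mL/hr × 2.6 hr = 30.95597 mL
Volume remaining = 49 − 30.95597 = 18.04403 mL
Drug remaining = 18.04403 mL × 18408.16 mcg/mL = 332157.5 mcg = 332.1575 mg

332 mg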